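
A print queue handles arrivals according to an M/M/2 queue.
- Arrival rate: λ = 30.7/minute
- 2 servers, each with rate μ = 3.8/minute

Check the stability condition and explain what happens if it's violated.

Stability requires ρ = λ/(cμ) < 1
ρ = 30.7/(2 × 3.8) = 30.7/7.60 = 4.0395
Since 4.0395 ≥ 1, the system is UNSTABLE.
Need c > λ/μ = 30.7/3.8 = 8.08.
Minimum servers needed: c = 9.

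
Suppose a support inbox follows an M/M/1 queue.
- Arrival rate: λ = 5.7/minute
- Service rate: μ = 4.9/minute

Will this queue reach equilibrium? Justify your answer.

Stability requires ρ = λ/(cμ) < 1
ρ = 5.7/(1 × 4.9) = 5.7/4.90 = 1.1633
Since 1.1633 ≥ 1, the system is UNSTABLE.
Queue grows without bound. Need μ > λ = 5.7.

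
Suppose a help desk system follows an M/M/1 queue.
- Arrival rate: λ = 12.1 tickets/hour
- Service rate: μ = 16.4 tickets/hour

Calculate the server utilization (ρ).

Server utilization: ρ = λ/μ
ρ = 12.1/16.4 = 0.7378
The server is busy 73.78% of the time.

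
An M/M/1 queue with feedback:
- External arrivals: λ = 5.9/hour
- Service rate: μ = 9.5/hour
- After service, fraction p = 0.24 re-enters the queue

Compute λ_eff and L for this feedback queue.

Effective arrival rate: λ_eff = λ/(1-p) = 5.9/(1-0.24) = 5.9/0.76 = 7.76316
ρ = λ_eff/μ = 7.76316/9.5 = 0.817175
L = ρ/(1-ρ) = 0.817175/(1-0.817175) = 4.4697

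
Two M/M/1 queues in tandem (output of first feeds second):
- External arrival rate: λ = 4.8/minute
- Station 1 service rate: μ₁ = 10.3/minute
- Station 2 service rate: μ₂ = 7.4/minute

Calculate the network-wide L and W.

By Jackson's theorem, each station behaves as independent M/M/1.
Station 1: ρ₁ = 4.8/10.3 = 0.4660, L₁ = ρ₁/(1-ρ₁) = λ/(μ₁-λ) = 4.8/5.50 = 0.8727
Station 2: ρ₂ = 4.8/7.4 = 0.6486, L₂ = ρ₂/(1-ρ₂) = λ/(μ₂-λ) = 4.8/2.60 = 1.8462
Total: L = L₁ + L₂ = 0.8727 + 1.8462 = 2.7189
W = L/λ = 2.7189/4.8 = 0.5664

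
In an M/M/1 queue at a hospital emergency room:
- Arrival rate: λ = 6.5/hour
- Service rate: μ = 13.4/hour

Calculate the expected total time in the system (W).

First, compute utilization: ρ = λ/μ = 6.5/13.4 = 0.4851
For M/M/1: W = 1/(μ-λ)
W = 1/(13.4-6.5) = 1/6.90
W = 0.1449 hours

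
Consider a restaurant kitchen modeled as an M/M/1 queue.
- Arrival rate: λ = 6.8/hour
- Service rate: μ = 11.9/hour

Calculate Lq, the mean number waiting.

ρ = λ/μ = 6.8/11.9 = 0.5714
For M/M/1: Lq = λ²/(μ(μ-λ))
Lq = 46.24/(11.9 × 5.10)
Lq = 0.7619 orders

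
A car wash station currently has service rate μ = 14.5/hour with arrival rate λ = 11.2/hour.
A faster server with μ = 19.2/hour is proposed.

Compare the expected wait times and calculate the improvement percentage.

System 1: ρ₁ = 11.2/14.5 = 0.7724, W₁ = 1/(14.5-11.2) = 0.3030
System 2: ρ₂ = 11.2/19.2 = 0.5833, W₂ = 1/(19.2-11.2) = 0.1250
Improvement: (W₁-W₂)/W₁ = (0.3030-0.1250)/0.3030 = 58.75%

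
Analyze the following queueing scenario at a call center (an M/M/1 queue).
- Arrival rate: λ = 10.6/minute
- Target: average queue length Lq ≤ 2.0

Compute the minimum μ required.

For M/M/1: Lq = λ²/(μ(μ-λ))
Need Lq ≤ 2.0, i.e. μ(μ-λ) ≥ λ²/2.0
μ² - 10.6μ - 112.36/2.0 ≥ 0  →  μ² - 10.6μ - 56.1800 ≥ 0
Quadratic formula (positive root): μ = [λ + √(λ² + 4×56.1800)]/2
Discriminant: 112.36 + 4×56.1800 = 337.0800, √337.0800 = 18.35974
μ ≥ (10.6 + 18.35974)/2 = 14.4799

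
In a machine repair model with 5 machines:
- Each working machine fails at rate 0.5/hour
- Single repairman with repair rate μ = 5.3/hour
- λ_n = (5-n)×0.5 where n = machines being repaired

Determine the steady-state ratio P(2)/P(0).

P(2)/P(0) = ∏_{i=0}^{2-1} λ_i/μ_{i+1}
= (5-0)×0.5/5.3 × (5-1)×0.5/5.3
= 0.1780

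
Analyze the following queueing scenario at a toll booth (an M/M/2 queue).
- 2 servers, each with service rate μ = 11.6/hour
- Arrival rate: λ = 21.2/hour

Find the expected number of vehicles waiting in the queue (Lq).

Traffic intensity: ρ = λ/(cμ) = 21.2/(2×11.6) = 0.9138
Since ρ = 0.9138 < 1, system is stable.
Offered load a = λ/μ = cρ = 21.2/11.6 = 1.8276
P₀ = [ Σₙ₌₀^1 aⁿ/n! + a^2/(2!(1-ρ)) ]⁻¹
Σ = a^0/0! + a^1/1! = 1.0000 + 1.8276 = 2.8276
a^2/(2!(1-ρ)) = 3.34007/(2 × 0.0862069) = 19.3724
P₀ = 1/(2.8276 + 19.3724) = 0.04505
Lq = P₀·a^2·ρ / (2!(1-ρ)²) = 0.0450450 × 3.34007 × 0.913793 / (2 × 0.00743163) = 9.2499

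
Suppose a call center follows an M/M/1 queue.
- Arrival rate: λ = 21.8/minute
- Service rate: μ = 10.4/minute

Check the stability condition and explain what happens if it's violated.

Stability requires ρ = λ/(cμ) < 1
ρ = 21.8/(1 × 10.4) = 21.8/10.40 = 2.0962
Since 2.0962 ≥ 1, the system is UNSTABLE.
Queue grows without bound. Need μ > λ = 21.8.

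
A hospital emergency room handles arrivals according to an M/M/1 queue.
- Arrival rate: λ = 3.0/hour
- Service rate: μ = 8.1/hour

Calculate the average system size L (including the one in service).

ρ = λ/μ = 3.0/8.1 = 0.3704
For M/M/1: L = λ/(μ-λ)
L = 3.0/(8.1-3.0) = 3.0/5.10
L = 0.5882 patients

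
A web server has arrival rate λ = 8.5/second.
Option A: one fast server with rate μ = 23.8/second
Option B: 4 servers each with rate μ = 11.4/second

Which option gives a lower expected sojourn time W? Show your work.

Option A: single server μ = 23.8 (M/M/1)
  ρ_A = 8.5/23.8 = 0.3571
  W_A = 1/(μ-λ) = 1/(23.8-8.5) = 1/15.30 = 0.06536

Option B: 4 servers μ = 11.4 (M/M/4)
  ρ_B = λ/(cμ) = 8.5/(4×11.4) = 0.1864
  Offered load a = λ/μ = cρ = 8.5/11.4 = 0.7456
  P₀ = [ Σₙ₌₀^3 aⁿ/n! + a^4/(4!(1-ρ)) ]⁻¹
  Σ = a^0/0! + a^1/1! + a^2/2! + a^3/3! = 1.0000 + 0.7456 + 0.2780 + 0.06909 = 2.0927
  a^4/(4!(1-ρ)) = 0.3091/(24 × 0.8136) = 0.01583
  P₀ = 1/(2.0927 + 0.01583) = 0.4743
  Lq = P₀·a^4·ρ / (4!(1-ρ)²) = 0.4743 × 0.3091 × 0.1864 / (24 × 0.6619) = 0.001720
  Wq_B = Lq/λ = 0.0017199/8.5 = 0.0002023
  W_B = Wq_B + 1/μ = 0.0002023 + 0.08772 = 0.08792

Since W_A = 0.06536 < W_B = 0.08792, Option A (single fast server) has the shorter time in system.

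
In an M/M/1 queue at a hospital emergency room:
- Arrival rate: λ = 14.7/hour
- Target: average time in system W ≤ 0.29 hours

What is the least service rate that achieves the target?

For M/M/1: W = 1/(μ-λ)
Need W ≤ 0.29, so 1/(μ-λ) ≤ 0.29
μ - λ ≥ 1/0.29 = 3.4483
μ ≥ 14.7 + 3.4483 = 18.1483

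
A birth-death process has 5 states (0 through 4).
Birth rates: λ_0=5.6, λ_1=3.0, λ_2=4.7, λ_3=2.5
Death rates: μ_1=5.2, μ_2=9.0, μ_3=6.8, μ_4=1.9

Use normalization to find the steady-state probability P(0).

Ratios P(n)/P(0) = (λ₀···λₙ₋₁)/(μ₁···μₙ):
P(1)/P(0) = (5.6)/(5.2) = 1.0769
P(2)/P(0) = (5.6×3.0)/(5.2×9.0) = 0.3590
P(3)/P(0) = (5.6×3.0×4.7)/(5.2×9.0×6.8) = 0.2481
P(4)/P(0) = (5.6×3.0×4.7×2.5)/(5.2×9.0×6.8×1.9) = 0.3265

Normalization: ∑ P(n) = 1
P(0) × (1.0000 + 1.0769 + 0.3590 + 0.2481 + 0.3265) = 1
P(0) × 3.0105 = 1
P(0) = 1/3.0105 = 0.3322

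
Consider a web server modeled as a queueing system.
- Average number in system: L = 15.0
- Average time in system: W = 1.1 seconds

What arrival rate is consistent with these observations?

Little's Law: L = λW, so λ = L/W
λ = 15.0/1.1 = 13.6364 requests/second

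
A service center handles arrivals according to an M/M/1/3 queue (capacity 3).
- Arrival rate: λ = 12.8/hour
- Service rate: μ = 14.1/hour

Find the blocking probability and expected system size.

ρ = λ/μ = 12.8/14.1 = 0.9078
P₀ = (1-ρ)/(1-ρ^(K+1)) = (1-0.9078)/(1-0.9078^4) = 0.092200/0.32086 = 0.2874
P_K = P₀×ρ^K = 0.2874 × 0.9078^3 = 0.2874 × 0.7481 = 0.2150
Blocking probability P_3 = 0.2150 (21.50%)
L = ρ[1 - (K+1)ρ^K + Kρ^(K+1)] / [(1-ρ)(1-ρ^(K+1))]
L = 0.9078 × (1 - 4×0.748119 + 3×0.679142) / ((1 - 0.9078) × (1 - 0.679142)) = 1.3794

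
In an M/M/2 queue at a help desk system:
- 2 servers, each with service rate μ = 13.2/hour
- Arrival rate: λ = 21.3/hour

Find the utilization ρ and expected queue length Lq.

Traffic intensity: ρ = λ/(cμ) = 21.3/(2×13.2) = 0.8068
Since ρ = 0.8068 < 1, system is stable.
Offered load a = λ/μ = cρ = 21.3/13.2 = 1.6136
P₀ = [ Σₙ₌₀^1 aⁿ/n! + a^2/(2!(1-ρ)) ]⁻¹
Σ = a^0/0! + a^1/1! = 1.0000 + 1.6136 = 2.6136
a^2/(2!(1-ρ)) = 2.6038/(2 × 0.19318) = 6.7393
P₀ = 1/(2.6136 + 6.7393) = 0.1069
Lq = P₀·a^2·ρ / (2!(1-ρ)²) = 0.10692 × 2.6038 × 0.80682 / (2 × 0.037319) = 3.0094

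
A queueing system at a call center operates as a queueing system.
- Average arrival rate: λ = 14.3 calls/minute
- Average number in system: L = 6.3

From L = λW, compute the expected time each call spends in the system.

Little's Law: L = λW, so W = L/λ
W = 6.3/14.3 = 0.4406 minutes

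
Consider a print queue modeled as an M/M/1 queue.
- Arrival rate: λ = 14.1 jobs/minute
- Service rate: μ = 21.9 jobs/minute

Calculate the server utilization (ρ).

Server utilization: ρ = λ/μ
ρ = 14.1/21.9 = 0.6438
The server is busy 64.38% of the time.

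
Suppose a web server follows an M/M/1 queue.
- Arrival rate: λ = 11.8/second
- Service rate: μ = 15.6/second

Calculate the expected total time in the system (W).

First, compute utilization: ρ = λ/μ = 11.8/15.6 = 0.7564
For M/M/1: W = 1/(μ-λ)
W = 1/(15.6-11.8) = 1/3.80
W = 0.2632 seconds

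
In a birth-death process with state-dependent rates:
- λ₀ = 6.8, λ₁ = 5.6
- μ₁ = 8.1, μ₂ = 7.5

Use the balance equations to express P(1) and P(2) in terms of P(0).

Balance equations:
State 0: λ₀P₀ = μ₁P₁ → P₁ = (λ₀/μ₁)P₀ = (6.8/8.1)P₀ = 0.8395P₀
State 1: P₂ = (λ₀λ₁)/(μ₁μ₂)P₀ = (6.8×5.6)/(8.1×7.5)P₀ = 0.6268P₀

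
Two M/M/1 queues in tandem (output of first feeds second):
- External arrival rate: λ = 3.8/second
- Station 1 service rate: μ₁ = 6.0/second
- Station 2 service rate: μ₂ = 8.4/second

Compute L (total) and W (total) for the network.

By Jackson's theorem, each station behaves as independent M/M/1.
Station 1: ρ₁ = 3.8/6.0 = 0.6333, L₁ = ρ₁/(1-ρ₁) = λ/(μ₁-λ) = 3.8/2.20 = 1.7273
Station 2: ρ₂ = 3.8/8.4 = 0.4524, L₂ = ρ₂/(1-ρ₂) = λ/(μ₂-λ) = 3.8/4.60 = 0.8261
Total: L = L₁ + L₂ = 1.7273 + 0.8261 = 2.5534
W = L/λ = 2.5534/3.8 = 0.6719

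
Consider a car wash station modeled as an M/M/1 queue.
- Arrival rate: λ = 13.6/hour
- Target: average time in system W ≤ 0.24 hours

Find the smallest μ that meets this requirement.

For M/M/1: W = 1/(μ-λ)
Need W ≤ 0.24, so 1/(μ-λ) ≤ 0.24
μ - λ ≥ 1/0.24 = 4.1667
μ ≥ 13.6 + 4.1667 = 17.7667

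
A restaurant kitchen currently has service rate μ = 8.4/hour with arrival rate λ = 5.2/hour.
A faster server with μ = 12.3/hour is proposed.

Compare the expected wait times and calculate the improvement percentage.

System 1: ρ₁ = 5.2/8.4 = 0.6190, W₁ = 1/(8.4-5.2) = 0.31250
System 2: ρ₂ = 5.2/12.3 = 0.4228, W₂ = 1/(12.3-5.2) = 0.14085
Improvement: (W₁-W₂)/W₁ = (0.31250-0.14085)/0.31250 = 54.93%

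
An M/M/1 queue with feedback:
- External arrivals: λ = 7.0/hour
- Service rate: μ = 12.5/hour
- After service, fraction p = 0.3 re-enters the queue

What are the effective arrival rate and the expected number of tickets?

Effective arrival rate: λ_eff = λ/(1-p) = 7.0/(1-0.3) = 7.0/0.70 = 10.0000
ρ = λ_eff/μ = 10.0000/12.5 = 0.8000
L = ρ/(1-ρ) = 0.8000/(1-0.8000) = 4.0000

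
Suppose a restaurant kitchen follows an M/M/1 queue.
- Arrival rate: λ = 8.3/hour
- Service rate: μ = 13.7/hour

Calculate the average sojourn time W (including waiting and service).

First, compute utilization: ρ = λ/μ = 8.3/13.7 = 0.6058
For M/M/1: W = 1/(μ-λ)
W = 1/(13.7-8.3) = 1/5.40
W = 0.1852 hours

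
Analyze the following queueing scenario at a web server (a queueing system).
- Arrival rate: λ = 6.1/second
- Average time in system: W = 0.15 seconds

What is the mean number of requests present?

Little's Law: L = λW
L = 6.1 × 0.15 = 0.9150 requests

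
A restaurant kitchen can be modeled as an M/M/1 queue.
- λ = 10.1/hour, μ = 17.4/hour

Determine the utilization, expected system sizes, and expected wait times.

Step 1: ρ = λ/μ = 10.1/17.4 = 0.5805
Step 2: L = λ/(μ-λ) = 10.1/7.30 = 1.3836
Step 3: Lq = λ²/(μ(μ-λ)) = 102.01/(17.4×7.30) = 0.8031
Step 4: W = 1/(μ-λ) = 1/7.30 = 0.13699
Step 5: Wq = λ/(μ(μ-λ)) = 10.1/(17.4×7.30) = 0.07952
Step 6: P(0) = 1-ρ = 0.4195
Verify: L = λW = 10.1×0.13699 = 1.3836 ✔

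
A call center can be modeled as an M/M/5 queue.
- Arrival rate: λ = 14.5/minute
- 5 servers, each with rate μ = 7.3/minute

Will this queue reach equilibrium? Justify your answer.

Stability requires ρ = λ/(cμ) < 1
ρ = 14.5/(5 × 7.3) = 14.5/36.50 = 0.3973
Since 0.3973 < 1, the system is STABLE.
The servers are busy 39.73% of the time.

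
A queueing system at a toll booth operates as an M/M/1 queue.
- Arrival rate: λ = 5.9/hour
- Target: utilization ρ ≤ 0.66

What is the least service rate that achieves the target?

ρ = λ/μ, so μ = λ/ρ
μ ≥ 5.9/0.66 = 8.9394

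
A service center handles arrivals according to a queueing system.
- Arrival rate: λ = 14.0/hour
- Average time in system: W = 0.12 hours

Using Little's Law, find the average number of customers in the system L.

Little's Law: L = λW
L = 14.0 × 0.12 = 1.6800 customers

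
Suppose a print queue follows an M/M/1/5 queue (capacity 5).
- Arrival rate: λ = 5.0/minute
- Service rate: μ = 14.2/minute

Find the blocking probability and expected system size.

ρ = λ/μ = 5.0/14.2 = 0.3521
P₀ = (1-ρ)/(1-ρ^(K+1)) = (1-0.3521)/(1-0.3521^6) = 0.6479/0.9981 = 0.6491
P_K = P₀×ρ^K = 0.6491 × 0.3521^5 = 0.6491 × 0.005412 = 0.003513
Blocking probability P_5 = 0.003513 (0.35%)
L = ρ[1 - (K+1)ρ^K + Kρ^(K+1)] / [(1-ρ)(1-ρ^(K+1))]
L = 0.3521 × (1 - 6×0.005412 + 5×0.001905) / ((1 - 0.3521) × (1 - 0.001905)) = 0.5320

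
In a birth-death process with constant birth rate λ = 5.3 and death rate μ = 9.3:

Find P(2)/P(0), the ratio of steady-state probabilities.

For constant rates: P(n)/P(0) = (λ/μ)^n
P(2)/P(0) = (5.3/9.3)^2 = 0.5699^2 = 0.3248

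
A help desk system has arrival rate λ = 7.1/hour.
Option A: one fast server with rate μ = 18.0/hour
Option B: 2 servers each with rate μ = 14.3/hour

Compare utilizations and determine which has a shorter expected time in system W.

Option A: single server μ = 18.0 (M/M/1)
  ρ_A = 7.1/18.0 = 0.3944
  W_A = 1/(μ-λ) = 1/(18.0-7.1) = 1/10.90 = 0.09174

Option B: 2 servers μ = 14.3 (M/M/2)
  ρ_B = λ/(cμ) = 7.1/(2×14.3) = 0.2483
  Offered load a = λ/μ = cρ = 7.1/14.3 = 0.4965
  P₀ = [ Σₙ₌₀^1 aⁿ/n! + a^2/(2!(1-ρ)) ]⁻¹
  Σ = a^0/0! + a^1/1! = 1.0000 + 0.4965 = 1.4965
  a^2/(2!(1-ρ)) = 0.2465/(2 × 0.7517) = 0.1640
  P₀ = 1/(1.4965 + 0.1640) = 0.6022
  Lq = P₀·a^2·ρ / (2!(1-ρ)²) = 0.6022 × 0.2465 × 0.2483 / (2 × 0.5651) = 0.03261
  Wq_B = Lq/λ = 0.03261/7.1 = 0.004593
  W_B = Wq_B + 1/μ = 0.004593 + 0.06993 = 0.07452

Since W_B = 0.07452 < W_A = 0.09174, Option B (multiple servers) has the shorter time in system.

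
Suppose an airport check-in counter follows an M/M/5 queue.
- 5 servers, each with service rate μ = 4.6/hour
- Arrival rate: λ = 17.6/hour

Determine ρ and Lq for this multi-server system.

Traffic intensity: ρ = λ/(cμ) = 17.6/(5×4.6) = 0.7652
Since ρ = 0.7652 < 1, system is stable.
Offered load a = λ/μ = cρ = 17.6/4.6 = 3.8261
P₀ = [ Σₙ₌₀^4 aⁿ/n! + a^5/(5!(1-ρ)) ]⁻¹
Σ = a^0/0! + a^1/1! + a^2/2! + a^3/3! + a^4/4! = 1.00000 + 3.82609 + 7.31947 + 9.33498 + 8.92911 = 30.4096
a^5/(5!(1-ρ)) = 819.9251/(120 × 0.2347826) = 29.1023
P₀ = 1/(30.4096 + 29.1023) = 0.01680
Lq = P₀·a^5·ρ / (5!(1-ρ)²) = 0.016803 × 819.9251 × 0.76522 / (120 × 0.055123) = 1.5938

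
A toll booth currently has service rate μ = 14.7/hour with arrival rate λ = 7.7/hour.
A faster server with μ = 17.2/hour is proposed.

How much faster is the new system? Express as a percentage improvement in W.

System 1: ρ₁ = 7.7/14.7 = 0.5238, W₁ = 1/(14.7-7.7) = 0.14286
System 2: ρ₂ = 7.7/17.2 = 0.4477, W₂ = 1/(17.2-7.7) = 0.10526
Improvement: (W₁-W₂)/W₁ = (0.14286-0.10526)/0.14286 = 26.32%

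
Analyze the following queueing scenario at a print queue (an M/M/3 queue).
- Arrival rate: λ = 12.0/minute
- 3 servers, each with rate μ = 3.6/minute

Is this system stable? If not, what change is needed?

Stability requires ρ = λ/(cμ) < 1
ρ = 12.0/(3 × 3.6) = 12.0/10.80 = 1.1111
Since 1.1111 ≥ 1, the system is UNSTABLE.
Need c > λ/μ = 12.0/3.6 = 3.33.
Minimum servers needed: c = 4.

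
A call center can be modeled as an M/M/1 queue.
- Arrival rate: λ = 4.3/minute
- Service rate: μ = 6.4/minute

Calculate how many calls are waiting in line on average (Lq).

ρ = λ/μ = 4.3/6.4 = 0.6719
For M/M/1: Lq = λ²/(μ(μ-λ))
Lq = 18.49/(6.4 × 2.10)
Lq = 1.3757 calls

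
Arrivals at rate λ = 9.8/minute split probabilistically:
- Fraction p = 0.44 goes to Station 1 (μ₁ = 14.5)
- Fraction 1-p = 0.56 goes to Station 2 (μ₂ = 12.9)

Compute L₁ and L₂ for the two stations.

Effective rates: λ₁ = 9.8×0.44 = 4.312, λ₂ = 9.8×0.56 = 5.488
Station 1: ρ₁ = 4.312/14.5 = 0.29738, L₁ = ρ₁/(1-ρ₁) = 0.29738/(1-0.29738) = 0.4232
Station 2: ρ₂ = 5.488/12.9 = 0.42543, L₂ = ρ₂/(1-ρ₂) = 0.42543/(1-0.42543) = 0.7404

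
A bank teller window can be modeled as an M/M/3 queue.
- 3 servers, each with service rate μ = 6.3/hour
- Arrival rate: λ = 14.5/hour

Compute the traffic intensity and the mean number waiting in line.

Traffic intensity: ρ = λ/(cμ) = 14.5/(3×6.3) = 0.7672
Since ρ = 0.7672 < 1, system is stable.
Offered load a = λ/μ = cρ = 14.5/6.3 = 2.3016
P₀ = [ Σₙ₌₀^2 aⁿ/n! + a^3/(3!(1-ρ)) ]⁻¹
Σ = a^0/0! + a^1/1! + a^2/2! = 1.00000 + 2.30159 + 2.64865 = 5.9502
a^3/(3!(1-ρ)) = 12.1922/(6 × 0.232804) = 8.7285
P₀ = 1/(5.9502 + 8.7285) = 0.06813
Lq = P₀·a^3·ρ / (3!(1-ρ)²) = 0.068126 × 12.1922 × 0.76720 / (6 × 0.054198) = 1.9596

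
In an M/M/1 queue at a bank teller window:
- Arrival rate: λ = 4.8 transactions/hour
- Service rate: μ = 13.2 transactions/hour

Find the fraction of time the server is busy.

Server utilization: ρ = λ/μ
ρ = 4.8/13.2 = 0.3636
The server is busy 36.36% of the time.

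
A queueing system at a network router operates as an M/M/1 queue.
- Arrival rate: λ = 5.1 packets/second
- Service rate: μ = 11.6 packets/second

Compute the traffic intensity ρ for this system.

Server utilization: ρ = λ/μ
ρ = 5.1/11.6 = 0.4397
The server is busy 43.97% of the time.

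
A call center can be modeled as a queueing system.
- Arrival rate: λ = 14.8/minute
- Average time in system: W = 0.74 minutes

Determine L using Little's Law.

Little's Law: L = λW
L = 14.8 × 0.74 = 10.9520 calls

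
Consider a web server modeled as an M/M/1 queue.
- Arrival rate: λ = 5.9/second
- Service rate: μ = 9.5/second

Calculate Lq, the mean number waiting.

ρ = λ/μ = 5.9/9.5 = 0.6211
For M/M/1: Lq = λ²/(μ(μ-λ))
Lq = 34.81/(9.5 × 3.60)
Lq = 1.0178 requests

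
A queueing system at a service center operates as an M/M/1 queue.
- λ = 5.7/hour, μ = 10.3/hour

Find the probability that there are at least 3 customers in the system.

ρ = λ/μ = 5.7/10.3 = 0.5534
P(N ≥ n) = ρⁿ
P(N ≥ 3) = 0.5534^3
P(N ≥ 3) = 0.1695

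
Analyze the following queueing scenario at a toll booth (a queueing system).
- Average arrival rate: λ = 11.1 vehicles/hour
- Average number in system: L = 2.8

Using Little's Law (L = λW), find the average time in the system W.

Little's Law: L = λW, so W = L/λ
W = 2.8/11.1 = 0.2523 hours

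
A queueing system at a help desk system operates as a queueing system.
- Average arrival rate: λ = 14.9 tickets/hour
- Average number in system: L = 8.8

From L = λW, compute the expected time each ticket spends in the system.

Little's Law: L = λW, so W = L/λ
W = 8.8/14.9 = 0.5906 hours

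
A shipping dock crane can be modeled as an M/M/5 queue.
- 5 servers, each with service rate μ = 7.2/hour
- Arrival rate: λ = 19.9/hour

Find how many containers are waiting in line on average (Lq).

Traffic intensity: ρ = λ/(cμ) = 19.9/(5×7.2) = 0.5528
Since ρ = 0.5528 < 1, system is stable.
Offered load a = λ/μ = cρ = 19.9/7.2 = 2.7639
P₀ = [ Σₙ₌₀^4 aⁿ/n! + a^5/(5!(1-ρ)) ]⁻¹
Σ = a^0/0! + a^1/1! + a^2/2! + a^3/3! + a^4/4! = 1.0000 + 2.7639 + 3.8195 + 3.5189 + 2.4315 = 13.5338
a^5/(5!(1-ρ)) = 161.2883/(120 × 0.44722) = 3.0054
P₀ = 1/(13.5338 + 3.0054) = 0.06046
Lq = P₀·a^5·ρ / (5!(1-ρ)²) = 0.06046 × 161.2883 × 0.5528 / (120 × 0.2000) = 0.2246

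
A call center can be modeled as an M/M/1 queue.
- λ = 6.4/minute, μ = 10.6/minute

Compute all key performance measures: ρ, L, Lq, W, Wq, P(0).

Step 1: ρ = λ/μ = 6.4/10.6 = 0.6038
Step 2: L = λ/(μ-λ) = 6.4/4.20 = 1.5238
Step 3: Lq = λ²/(μ(μ-λ)) = 40.96/(10.6×4.20) = 0.9200
Step 4: W = 1/(μ-λ) = 1/4.20 = 0.2381
Step 5: Wq = λ/(μ(μ-λ)) = 6.4/(10.6×4.20) = 0.1438
Step 6: P(0) = 1-ρ = 0.3962
Verify: L = λW = 6.4×0.2381 = 1.5238 ✔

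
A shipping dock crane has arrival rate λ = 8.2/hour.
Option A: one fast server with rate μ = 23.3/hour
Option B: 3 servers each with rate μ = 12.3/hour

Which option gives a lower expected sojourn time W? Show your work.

Option A: single server μ = 23.3 (M/M/1)
  ρ_A = 8.2/23.3 = 0.3519
  W_A = 1/(μ-λ) = 1/(23.3-8.2) = 1/15.10 = 0.06623

Option B: 3 servers μ = 12.3 (M/M/3)
  ρ_B = λ/(cμ) = 8.2/(3×12.3) = 0.2222
  Offered load a = λ/μ = cρ = 8.2/12.3 = 0.6667
  P₀ = [ Σₙ₌₀^2 aⁿ/n! + a^3/(3!(1-ρ)) ]⁻¹
  Σ = a^0/0! + a^1/1! + a^2/2! = 1.0000 + 0.6667 + 0.2222 = 1.8889
  a^3/(3!(1-ρ)) = 0.2963/(6 × 0.7778) = 0.06349
  P₀ = 1/(1.8889 + 0.06349) = 0.5122
  Lq = P₀·a^3·ρ / (3!(1-ρ)²) = 0.51220 × 0.29630 × 0.22222 / (6 × 0.60494) = 0.009292
  Wq_B = Lq/λ = 0.009292/8.2 = 0.001133
  W_B = Wq_B + 1/μ = 0.001133 + 0.08130 = 0.08243

Since W_A = 0.06623 < W_B = 0.08243, Option A (single fast server) has the shorter time in system.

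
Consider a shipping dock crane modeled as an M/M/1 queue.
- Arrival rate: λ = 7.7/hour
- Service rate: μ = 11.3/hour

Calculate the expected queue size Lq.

ρ = λ/μ = 7.7/11.3 = 0.6814
For M/M/1: Lq = λ²/(μ(μ-λ))
Lq = 59.29/(11.3 × 3.60)
Lq = 1.4575 containers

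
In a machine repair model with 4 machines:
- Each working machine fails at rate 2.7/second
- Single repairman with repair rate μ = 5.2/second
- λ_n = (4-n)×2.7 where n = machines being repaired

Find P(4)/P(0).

P(4)/P(0) = ∏_{i=0}^{4-1} λ_i/μ_{i+1}
= (4-0)×2.7/5.2 × (4-1)×2.7/5.2 × (4-2)×2.7/5.2 × (4-3)×2.7/5.2
= 1.7444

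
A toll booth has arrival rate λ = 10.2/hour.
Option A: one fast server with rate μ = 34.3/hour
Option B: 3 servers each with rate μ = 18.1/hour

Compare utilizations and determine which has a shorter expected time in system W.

Option A: single server μ = 34.3 (M/M/1)
  ρ_A = 10.2/34.3 = 0.2974
  W_A = 1/(μ-λ) = 1/(34.3-10.2) = 1/24.10 = 0.04149

Option B: 3 servers μ = 18.1 (M/M/3)
  ρ_B = λ/(cμ) = 10.2/(3×18.1) = 0.1878
  Offered load a = λ/μ = cρ = 10.2/18.1 = 0.5635
  P₀ = [ Σₙ₌₀^2 aⁿ/n! + a^3/(3!(1-ρ)) ]⁻¹
  Σ = a^0/0! + a^1/1! + a^2/2! = 1.0000 + 0.5635 + 0.1588 = 1.7223
  a^3/(3!(1-ρ)) = 0.1790/(6 × 0.8122) = 0.03673
  P₀ = 1/(1.7223 + 0.03673) = 0.5685
  Lq = P₀·a^3·ρ / (3!(1-ρ)²) = 0.5685 × 0.1790 × 0.1878 / (6 × 0.6596) = 0.004829
  Wq_B = Lq/λ = 0.004829/10.2 = 0.0004734
  W_B = Wq_B + 1/μ = 0.0004734 + 0.05525 = 0.05572

Since W_A = 0.04149 < W_B = 0.05572, Option A (single fast server) has the shorter time in system.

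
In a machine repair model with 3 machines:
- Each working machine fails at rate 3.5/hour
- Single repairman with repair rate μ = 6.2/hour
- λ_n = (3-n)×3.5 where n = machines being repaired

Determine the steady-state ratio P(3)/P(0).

P(3)/P(0) = ∏_{i=0}^{3-1} λ_i/μ_{i+1}
= (3-0)×3.5/6.2 × (3-1)×3.5/6.2 × (3-2)×3.5/6.2
= 1.0794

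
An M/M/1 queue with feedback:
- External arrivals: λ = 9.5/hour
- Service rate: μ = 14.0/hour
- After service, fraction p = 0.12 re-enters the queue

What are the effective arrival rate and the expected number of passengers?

Effective arrival rate: λ_eff = λ/(1-p) = 9.5/(1-0.12) = 9.5/0.88 = 10.79545
ρ = λ_eff/μ = 10.79545/14.0 = 0.771104
L = ρ/(1-ρ) = 0.771104/(1-0.771104) = 3.3688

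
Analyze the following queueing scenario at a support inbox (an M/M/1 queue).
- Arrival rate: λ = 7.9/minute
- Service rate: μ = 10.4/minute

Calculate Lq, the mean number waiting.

ρ = λ/μ = 7.9/10.4 = 0.7596
For M/M/1: Lq = λ²/(μ(μ-λ))
Lq = 62.41/(10.4 × 2.50)
Lq = 2.4004 emails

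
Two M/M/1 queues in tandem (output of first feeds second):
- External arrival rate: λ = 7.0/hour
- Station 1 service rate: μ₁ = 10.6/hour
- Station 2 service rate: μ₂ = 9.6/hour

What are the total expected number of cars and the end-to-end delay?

By Jackson's theorem, each station behaves as independent M/M/1.
Station 1: ρ₁ = 7.0/10.6 = 0.6604, L₁ = ρ₁/(1-ρ₁) = λ/(μ₁-λ) = 7.0/3.60 = 1.94444
Station 2: ρ₂ = 7.0/9.6 = 0.7292, L₂ = ρ₂/(1-ρ₂) = λ/(μ₂-λ) = 7.0/2.60 = 2.69231
Total: L = L₁ + L₂ = 1.94444 + 2.69231 = 4.6368
W = L/λ = 4.6368/7.0 = 0.6624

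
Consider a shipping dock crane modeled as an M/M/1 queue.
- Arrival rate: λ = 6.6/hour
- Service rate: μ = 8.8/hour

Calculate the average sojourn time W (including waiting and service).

First, compute utilization: ρ = λ/μ = 6.6/8.8 = 0.7500
For M/M/1: W = 1/(μ-λ)
W = 1/(8.8-6.6) = 1/2.20
W = 0.4545 hours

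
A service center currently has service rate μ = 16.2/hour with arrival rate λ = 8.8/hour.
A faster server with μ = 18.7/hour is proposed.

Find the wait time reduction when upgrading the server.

System 1: ρ₁ = 8.8/16.2 = 0.5432, W₁ = 1/(16.2-8.8) = 0.135135
System 2: ρ₂ = 8.8/18.7 = 0.4706, W₂ = 1/(18.7-8.8) = 0.101010
Improvement: (W₁-W₂)/W₁ = (0.135135-0.101010)/0.135135 = 25.25%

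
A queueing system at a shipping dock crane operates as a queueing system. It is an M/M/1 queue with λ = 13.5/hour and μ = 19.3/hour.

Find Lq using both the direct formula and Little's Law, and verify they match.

Method 1 (direct): Lq = λ²/(μ(μ-λ)) = 182.25/(19.3 × 5.80) = 1.6281

Method 2 (Little's Law):
W = 1/(μ-λ) = 1/5.80 = 0.1724
Wq = W - 1/μ = 0.1724 - 0.05181 = 0.1206
Lq = λWq = 13.5 × 0.1206 = 1.6281 ✔ (matches Method 1)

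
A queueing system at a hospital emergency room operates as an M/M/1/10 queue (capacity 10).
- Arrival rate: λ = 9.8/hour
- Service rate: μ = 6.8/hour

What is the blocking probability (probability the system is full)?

ρ = λ/μ = 9.8/6.8 = 1.44118
P₀ = (1-ρ)/(1-ρ^(K+1)) = (1-1.44118)/(1-1.44118^11) = -0.4412/-54.7058 = 0.008065
P_K = P₀×ρ^K = 0.008065 × 1.44118^10 = 0.008065 × 38.6529 = 0.3117
Blocking probability = 31.17%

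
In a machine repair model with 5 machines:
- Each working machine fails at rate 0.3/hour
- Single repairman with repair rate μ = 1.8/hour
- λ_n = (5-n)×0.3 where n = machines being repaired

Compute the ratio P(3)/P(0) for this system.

P(3)/P(0) = ∏_{i=0}^{3-1} λ_i/μ_{i+1}
= (5-0)×0.3/1.8 × (5-1)×0.3/1.8 × (5-2)×0.3/1.8
= 0.2778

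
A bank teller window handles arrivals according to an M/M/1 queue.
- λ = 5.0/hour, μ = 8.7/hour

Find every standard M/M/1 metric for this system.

Step 1: ρ = λ/μ = 5.0/8.7 = 0.5747
Step 2: L = λ/(μ-λ) = 5.0/3.70 = 1.3514
Step 3: Lq = λ²/(μ(μ-λ)) = 25.00/(8.7×3.70) = 0.7766
Step 4: W = 1/(μ-λ) = 1/3.70 = 0.27027
Step 5: Wq = λ/(μ(μ-λ)) = 5.0/(8.7×3.70) = 0.1553
Step 6: P(0) = 1-ρ = 0.4253
Verify: L = λW = 5.0×0.27027 = 1.3514 ✔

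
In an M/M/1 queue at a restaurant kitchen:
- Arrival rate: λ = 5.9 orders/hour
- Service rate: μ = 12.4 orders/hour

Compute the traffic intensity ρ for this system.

Server utilization: ρ = λ/μ
ρ = 5.9/12.4 = 0.4758
The server is busy 47.58% of the time.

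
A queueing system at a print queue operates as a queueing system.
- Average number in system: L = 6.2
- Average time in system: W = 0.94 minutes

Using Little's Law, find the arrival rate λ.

Little's Law: L = λW, so λ = L/W
λ = 6.2/0.94 = 6.5957 jobs/minute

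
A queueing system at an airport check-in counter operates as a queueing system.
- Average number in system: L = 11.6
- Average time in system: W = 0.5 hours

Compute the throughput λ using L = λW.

Little's Law: L = λW, so λ = L/W
λ = 11.6/0.5 = 23.2000 passengers/hour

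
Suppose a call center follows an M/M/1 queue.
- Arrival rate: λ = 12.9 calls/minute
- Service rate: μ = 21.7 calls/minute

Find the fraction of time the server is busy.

Server utilization: ρ = λ/μ
ρ = 12.9/21.7 = 0.5945
The server is busy 59.45% of the time.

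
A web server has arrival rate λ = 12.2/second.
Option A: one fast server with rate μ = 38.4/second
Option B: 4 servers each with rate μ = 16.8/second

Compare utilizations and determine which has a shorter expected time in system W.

Option A: single server μ = 38.4 (M/M/1)
  ρ_A = 12.2/38.4 = 0.3177
  W_A = 1/(μ-λ) = 1/(38.4-12.2) = 1/26.20 = 0.03817

Option B: 4 servers μ = 16.8 (M/M/4)
  ρ_B = λ/(cμ) = 12.2/(4×16.8) = 0.1815
  Offered load a = λ/μ = cρ = 12.2/16.8 = 0.7262
  P₀ = [ Σₙ₌₀^3 aⁿ/n! + a^4/(4!(1-ρ)) ]⁻¹
  Σ = a^0/0! + a^1/1! + a^2/2! + a^3/3! = 1.0000 + 0.7262 + 0.2637 + 0.06383 = 2.0537
  a^4/(4!(1-ρ)) = 0.2781/(24 × 0.8185) = 0.01416
  P₀ = 1/(2.0537 + 0.01416) = 0.4836
  Lq = P₀·a^4·ρ / (4!(1-ρ)²) = 0.48359 × 0.27810 × 0.18155 / (24 × 0.66986) = 0.001519
  Wq_B = Lq/λ = 0.0015187/12.2 = 0.00012448
  W_B = Wq_B + 1/μ = 0.00012448 + 0.059524 = 0.05965

Since W_A = 0.03817 < W_B = 0.05965, Option A (single fast server) has the shorter time in system.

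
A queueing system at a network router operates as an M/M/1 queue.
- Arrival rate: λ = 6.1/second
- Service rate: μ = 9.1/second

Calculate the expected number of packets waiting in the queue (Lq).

ρ = λ/μ = 6.1/9.1 = 0.6703
For M/M/1: Lq = λ²/(μ(μ-λ))
Lq = 37.21/(9.1 × 3.00)
Lq = 1.3630 packets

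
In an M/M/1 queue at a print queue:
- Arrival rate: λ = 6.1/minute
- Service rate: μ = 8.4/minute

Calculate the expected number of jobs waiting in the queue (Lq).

ρ = λ/μ = 6.1/8.4 = 0.7262
For M/M/1: Lq = λ²/(μ(μ-λ))
Lq = 37.21/(8.4 × 2.30)
Lq = 1.9260 jobs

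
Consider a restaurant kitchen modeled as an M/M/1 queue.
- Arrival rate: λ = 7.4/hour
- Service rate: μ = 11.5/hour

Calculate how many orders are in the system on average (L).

ρ = λ/μ = 7.4/11.5 = 0.6435
For M/M/1: L = λ/(μ-λ)
L = 7.4/(11.5-7.4) = 7.4/4.10
L = 1.8049 orders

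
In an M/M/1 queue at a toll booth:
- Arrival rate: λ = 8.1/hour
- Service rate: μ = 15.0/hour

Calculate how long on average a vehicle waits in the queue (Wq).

First, compute utilization: ρ = λ/μ = 8.1/15.0 = 0.5400
For M/M/1: Wq = λ/(μ(μ-λ))
Wq = 8.1/(15.0 × (15.0-8.1))
Wq = 8.1/(15.0 × 6.90)
Wq = 0.07826 hours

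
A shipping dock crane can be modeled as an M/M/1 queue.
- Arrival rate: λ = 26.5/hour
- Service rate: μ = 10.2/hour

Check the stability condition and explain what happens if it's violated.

Stability requires ρ = λ/(cμ) < 1
ρ = 26.5/(1 × 10.2) = 26.5/10.20 = 2.5980
Since 2.5980 ≥ 1, the system is UNSTABLE.
Queue grows without bound. Need μ > λ = 26.5.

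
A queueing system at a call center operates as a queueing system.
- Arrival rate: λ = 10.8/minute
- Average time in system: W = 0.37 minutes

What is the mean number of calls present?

Little's Law: L = λW
L = 10.8 × 0.37 = 3.9960 calls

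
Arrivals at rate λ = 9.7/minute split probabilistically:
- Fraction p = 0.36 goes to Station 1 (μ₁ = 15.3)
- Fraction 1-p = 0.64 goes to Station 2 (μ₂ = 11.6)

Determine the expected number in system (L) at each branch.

Effective rates: λ₁ = 9.7×0.36 = 3.492, λ₂ = 9.7×0.64 = 6.208
Station 1: ρ₁ = 3.492/15.3 = 0.2282, L₁ = ρ₁/(1-ρ₁) = 0.2282/(1-0.2282) = 0.2957
Station 2: ρ₂ = 6.208/11.6 = 0.53517, L₂ = ρ₂/(1-ρ₂) = 0.53517/(1-0.53517) = 1.1513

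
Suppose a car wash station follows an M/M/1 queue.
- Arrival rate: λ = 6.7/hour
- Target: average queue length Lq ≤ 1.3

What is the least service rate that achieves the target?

For M/M/1: Lq = λ²/(μ(μ-λ))
Need Lq ≤ 1.3, i.e. μ(μ-λ) ≥ λ²/1.3
μ² - 6.7μ - 44.89/1.3 ≥ 0  →  μ² - 6.7μ - 34.53077 ≥ 0
Quadratic formula (positive root): μ = [λ + √(λ² + 4×34.53077)]/2
Discriminant: 44.89 + 4×34.53077 = 183.0131, √183.0131 = 13.5282
μ ≥ (6.7 + 13.5282)/2 = 10.1141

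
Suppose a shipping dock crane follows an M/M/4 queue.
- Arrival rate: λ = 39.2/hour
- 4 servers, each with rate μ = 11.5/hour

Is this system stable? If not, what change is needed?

Stability requires ρ = λ/(cμ) < 1
ρ = 39.2/(4 × 11.5) = 39.2/46.00 = 0.8522
Since 0.8522 < 1, the system is STABLE.
The servers are busy 85.22% of the time.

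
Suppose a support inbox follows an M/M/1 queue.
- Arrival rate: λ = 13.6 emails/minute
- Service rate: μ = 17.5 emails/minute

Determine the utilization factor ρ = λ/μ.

Server utilization: ρ = λ/μ
ρ = 13.6/17.5 = 0.7771
The server is busy 77.71% of the time.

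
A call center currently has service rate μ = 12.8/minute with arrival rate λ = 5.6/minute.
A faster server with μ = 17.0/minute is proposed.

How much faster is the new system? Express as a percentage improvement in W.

System 1: ρ₁ = 5.6/12.8 = 0.4375, W₁ = 1/(12.8-5.6) = 0.13889
System 2: ρ₂ = 5.6/17.0 = 0.3294, W₂ = 1/(17.0-5.6) = 0.087719
Improvement: (W₁-W₂)/W₁ = (0.13889-0.087719)/0.13889 = 36.84%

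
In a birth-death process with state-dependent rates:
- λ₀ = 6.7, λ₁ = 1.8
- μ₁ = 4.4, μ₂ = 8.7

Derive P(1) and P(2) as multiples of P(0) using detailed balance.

Balance equations:
State 0: λ₀P₀ = μ₁P₁ → P₁ = (λ₀/μ₁)P₀ = (6.7/4.4)P₀ = 1.5227P₀
State 1: P₂ = (λ₀λ₁)/(μ₁μ₂)P₀ = (6.7×1.8)/(4.4×8.7)P₀ = 0.3150P₀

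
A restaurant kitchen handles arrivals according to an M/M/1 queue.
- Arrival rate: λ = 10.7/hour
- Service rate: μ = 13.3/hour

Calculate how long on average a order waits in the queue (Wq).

First, compute utilization: ρ = λ/μ = 10.7/13.3 = 0.8045
For M/M/1: Wq = λ/(μ(μ-λ))
Wq = 10.7/(13.3 × (13.3-10.7))
Wq = 10.7/(13.3 × 2.60)
Wq = 0.3094 hours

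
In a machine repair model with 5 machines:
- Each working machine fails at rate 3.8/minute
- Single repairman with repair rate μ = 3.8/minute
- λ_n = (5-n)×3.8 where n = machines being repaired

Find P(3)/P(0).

P(3)/P(0) = ∏_{i=0}^{3-1} λ_i/μ_{i+1}
= (5-0)×3.8/3.8 × (5-1)×3.8/3.8 × (5-2)×3.8/3.8
= 60.0000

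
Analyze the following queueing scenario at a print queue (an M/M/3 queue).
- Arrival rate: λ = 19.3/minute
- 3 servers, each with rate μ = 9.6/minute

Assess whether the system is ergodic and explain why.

Stability requires ρ = λ/(cμ) < 1
ρ = 19.3/(3 × 9.6) = 19.3/28.80 = 0.6701
Since 0.6701 < 1, the system is STABLE.
The servers are busy 67.01% of the time.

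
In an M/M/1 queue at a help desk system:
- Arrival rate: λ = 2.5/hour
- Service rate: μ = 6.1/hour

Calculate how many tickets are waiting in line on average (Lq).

ρ = λ/μ = 2.5/6.1 = 0.4098
For M/M/1: Lq = λ²/(μ(μ-λ))
Lq = 6.25/(6.1 × 3.60)
Lq = 0.2846 tickets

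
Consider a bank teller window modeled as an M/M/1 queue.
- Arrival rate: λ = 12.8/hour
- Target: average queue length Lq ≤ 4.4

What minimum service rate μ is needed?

For M/M/1: Lq = λ²/(μ(μ-λ))
Need Lq ≤ 4.4, i.e. μ(μ-λ) ≥ λ²/4.4
μ² - 12.8μ - 163.84/4.4 ≥ 0  →  μ² - 12.8μ - 37.236364 ≥ 0
Quadratic formula (positive root): μ = [λ + √(λ² + 4×37.236364)]/2
Discriminant: 163.84 + 4×37.236364 = 312.7855, √312.7855 = 17.6857
μ ≥ (12.8 + 17.6857)/2 = 15.2429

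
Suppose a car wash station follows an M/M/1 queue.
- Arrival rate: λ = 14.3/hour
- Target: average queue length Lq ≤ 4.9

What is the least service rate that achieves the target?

For M/M/1: Lq = λ²/(μ(μ-λ))
Need Lq ≤ 4.9, i.e. μ(μ-λ) ≥ λ²/4.9
μ² - 14.3μ - 204.49/4.9 ≥ 0  →  μ² - 14.3μ - 41.73265 ≥ 0
Quadratic formula (positive root): μ = [λ + √(λ² + 4×41.73265)]/2
Discriminant: 204.49 + 4×41.73265 = 371.4206, √371.4206 = 19.2723
μ ≥ (14.3 + 19.2723)/2 = 16.7861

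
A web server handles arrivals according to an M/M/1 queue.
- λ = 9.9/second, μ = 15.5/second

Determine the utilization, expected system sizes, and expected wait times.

Step 1: ρ = λ/μ = 9.9/15.5 = 0.6387
Step 2: L = λ/(μ-λ) = 9.9/5.60 = 1.7679
Step 3: Lq = λ²/(μ(μ-λ)) = 98.01/(15.5×5.60) = 1.1291
Step 4: W = 1/(μ-λ) = 1/5.60 = 0.178571
Step 5: Wq = λ/(μ(μ-λ)) = 9.9/(15.5×5.60) = 0.1141
Step 6: P(0) = 1-ρ = 0.3613
Verify: L = λW = 9.9×0.178571 = 1.7679 ✔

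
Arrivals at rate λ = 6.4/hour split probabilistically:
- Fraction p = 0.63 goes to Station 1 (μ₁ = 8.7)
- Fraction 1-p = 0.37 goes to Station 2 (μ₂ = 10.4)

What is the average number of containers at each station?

Effective rates: λ₁ = 6.4×0.63 = 4.032, λ₂ = 6.4×0.37 = 2.368
Station 1: ρ₁ = 4.032/8.7 = 0.46345, L₁ = ρ₁/(1-ρ₁) = 0.46345/(1-0.46345) = 0.8638
Station 2: ρ₂ = 2.368/10.4 = 0.2277, L₂ = ρ₂/(1-ρ₂) = 0.2277/(1-0.2277) = 0.2948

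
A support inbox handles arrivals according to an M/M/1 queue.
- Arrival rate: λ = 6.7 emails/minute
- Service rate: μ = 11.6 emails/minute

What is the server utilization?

Server utilization: ρ = λ/μ
ρ = 6.7/11.6 = 0.5776
The server is busy 57.76% of the time.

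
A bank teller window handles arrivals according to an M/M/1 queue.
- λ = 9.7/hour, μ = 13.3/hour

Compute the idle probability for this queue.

ρ = λ/μ = 9.7/13.3 = 0.7293
P(0) = 1 - ρ = 1 - 0.7293 = 0.2707
The server is idle 27.07% of the time.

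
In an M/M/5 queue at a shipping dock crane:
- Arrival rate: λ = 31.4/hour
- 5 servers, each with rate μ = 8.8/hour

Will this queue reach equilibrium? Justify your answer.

Stability requires ρ = λ/(cμ) < 1
ρ = 31.4/(5 × 8.8) = 31.4/44.00 = 0.7136
Since 0.7136 < 1, the system is STABLE.
The servers are busy 71.36% of the time.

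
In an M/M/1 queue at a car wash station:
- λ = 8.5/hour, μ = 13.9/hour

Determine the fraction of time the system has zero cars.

ρ = λ/μ = 8.5/13.9 = 0.6115
P(0) = 1 - ρ = 1 - 0.6115 = 0.3885
The server is idle 38.85% of the time.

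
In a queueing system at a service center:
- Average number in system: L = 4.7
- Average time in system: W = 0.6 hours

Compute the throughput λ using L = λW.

Little's Law: L = λW, so λ = L/W
λ = 4.7/0.6 = 7.8333 customers/hour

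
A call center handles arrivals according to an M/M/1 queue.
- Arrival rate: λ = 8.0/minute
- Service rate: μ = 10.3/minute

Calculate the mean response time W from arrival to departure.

First, compute utilization: ρ = λ/μ = 8.0/10.3 = 0.7767
For M/M/1: W = 1/(μ-λ)
W = 1/(10.3-8.0) = 1/2.30
W = 0.4348 minutes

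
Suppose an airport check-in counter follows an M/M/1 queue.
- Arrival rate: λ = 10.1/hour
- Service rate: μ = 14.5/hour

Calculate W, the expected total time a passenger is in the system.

First, compute utilization: ρ = λ/μ = 10.1/14.5 = 0.6966
For M/M/1: W = 1/(μ-λ)
W = 1/(14.5-10.1) = 1/4.40
W = 0.2273 hours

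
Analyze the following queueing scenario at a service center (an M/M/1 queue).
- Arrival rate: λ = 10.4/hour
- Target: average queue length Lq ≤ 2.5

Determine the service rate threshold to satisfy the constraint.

For M/M/1: Lq = λ²/(μ(μ-λ))
Need Lq ≤ 2.5, i.e. μ(μ-λ) ≥ λ²/2.5
μ² - 10.4μ - 108.16/2.5 ≥ 0  →  μ² - 10.4μ - 43.2640 ≥ 0
Quadratic formula (positive root): μ = [λ + √(λ² + 4×43.2640)]/2
Discriminant: 108.16 + 4×43.2640 = 281.2160, √281.2160 = 16.7695
μ ≥ (10.4 + 16.7695)/2 = 13.5847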